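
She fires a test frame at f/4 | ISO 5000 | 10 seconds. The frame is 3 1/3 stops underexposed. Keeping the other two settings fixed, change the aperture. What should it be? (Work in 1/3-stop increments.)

Underexposed by 3 1/3 stops → need 3 1/3 stops brighter.
Aperture: f/4 → f/3.5 → f/3.2 → f/2.8 → f/2.5 → f/2.2 → f/2 → f/1.8 → f/1.6 → f/1.4 → f/1.2.

f/1.2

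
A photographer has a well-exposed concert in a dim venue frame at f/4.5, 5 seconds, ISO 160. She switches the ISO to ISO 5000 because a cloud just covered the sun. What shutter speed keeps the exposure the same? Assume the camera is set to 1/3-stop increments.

ISO: 160 → 200 → 250 → 320 → 400 → 500 → 640 → 800 → 1000 → 1250 → 1600 → 2000 → 2500 → 3200 → 4000 → 5000 — 5 stops raised (brighter).
Need 5 stops darker from the shutter speed: 5 → 4 → 3.2 → 2.5 → 2 → 1.6 → 1.3 → 1 → 0.8 → 0.6 → 0.5 → 0.4 → 0.3 → 1/4 → 1/5 → 1/6.

1/6s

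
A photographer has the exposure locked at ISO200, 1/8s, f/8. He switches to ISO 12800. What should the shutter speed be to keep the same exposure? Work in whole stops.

ISO: 200 → 400 → 800 → 1600 → 3200 → 6400 → 12800 — 6 stops raised (brighter).
Need 6 stops darker from the shutter speed: 1/8 → 1/15 → 1/30 → 1/60 → 1/125 → 1/250 → 1/500.

1/500s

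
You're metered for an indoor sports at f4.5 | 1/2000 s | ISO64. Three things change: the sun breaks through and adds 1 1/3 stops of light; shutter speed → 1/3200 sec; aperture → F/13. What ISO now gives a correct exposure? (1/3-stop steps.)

ISO 320

Scene light: 1 1/3 stops brighter.
Shutter speed: 1/2000 → 1/2500 → 1/3200 — 2/3 stop shorter (darker).
Aperture: f/4.5 → f/5 → f/5.6 → f/6.3 → f/7.1 → f/8 → f/9 → f/10 → f/11 → f/13 — 3 stops stopped down (darker).
Net so far: 2 1/3 stops darker. ISO: 64 → 80 → 100 → 125 → 160 → 200 → 250 → 320.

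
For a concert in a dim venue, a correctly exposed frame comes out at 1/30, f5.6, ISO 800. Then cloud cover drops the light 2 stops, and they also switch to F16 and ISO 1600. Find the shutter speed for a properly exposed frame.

Scene light: 2 stops darker.
Aperture: f/5.6 → f/8 → f/11 → f/16 — 3 stops stopped down (darker).
ISO: 800 → 1600 — 1 stop raised (brighter).
Net so far: 4 stops darker. Shutter speed: 1/30 → 1/15 → 1/8 → 1/4 → 1/2.

1/2s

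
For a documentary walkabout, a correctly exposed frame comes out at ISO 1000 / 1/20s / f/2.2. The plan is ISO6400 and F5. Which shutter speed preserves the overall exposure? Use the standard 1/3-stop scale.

ISO: 1000 → 1250 → 1600 → 2000 → 2500 → 3200 → 4000 → 5000 → 6400 — 2 2/3 stops raised (brighter).
Aperture: f/2.2 → f/2.5 → f/2.8 → f/3.2 → f/3.5 → f/4 → f/4.5 → f/5 — 2 1/3 stops narrower (darker).
Net change so far: 1/3 stop brighter. Offset with the shutter speed: 1/20 → 1/25.

1/25s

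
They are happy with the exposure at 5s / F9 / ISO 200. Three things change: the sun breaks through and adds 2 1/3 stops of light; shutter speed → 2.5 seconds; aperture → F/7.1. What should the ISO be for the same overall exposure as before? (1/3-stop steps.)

Scene light: 2 1/3 stops brighter.
Shutter speed: 5 → 4 → 3.2 → 2.5 — 1 stop faster (darker).
Aperture: f/9 → f/8 → f/7.1 — 2/3 stop opened up (brighter).
Net so far: 2 stops brighter. ISO: 200 → 160 → 125 → 100 → 80 → 64 → 50.

ISO 50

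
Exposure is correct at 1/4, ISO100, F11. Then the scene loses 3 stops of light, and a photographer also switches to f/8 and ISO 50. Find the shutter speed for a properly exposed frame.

Scene light: 3 stops darker.
Aperture: f/11 → f/8 — 1 stop wider (brighter).
ISO: 100 → 50 — 1 stop lower (darker).
Net so far: 3 stops darker. Shutter speed: 1/4 → 1/2 → 1 → 2.

2 s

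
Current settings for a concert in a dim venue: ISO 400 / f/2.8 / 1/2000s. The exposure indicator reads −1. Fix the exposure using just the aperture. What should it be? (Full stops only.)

f/2

Underexposed by 1 stop → need 1 stop brighter.
Aperture: f/2.8 → f/2.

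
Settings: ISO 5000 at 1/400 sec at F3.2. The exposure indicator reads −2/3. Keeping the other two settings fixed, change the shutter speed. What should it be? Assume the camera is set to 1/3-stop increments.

Underexposed by 2/3 stop → need 2/3 stop brighter.
Shutter speed: 1/400 → 1/320 → 1/250.

1/250s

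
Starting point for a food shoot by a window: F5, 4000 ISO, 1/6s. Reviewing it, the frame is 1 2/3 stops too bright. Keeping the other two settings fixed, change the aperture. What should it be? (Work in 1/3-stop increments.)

f/9

Overexposed by 1 2/3 stops → need 1 2/3 stops darker.
Aperture: f/5 → f/5.6 → f/6.3 → f/7.1 → f/8 → f/9.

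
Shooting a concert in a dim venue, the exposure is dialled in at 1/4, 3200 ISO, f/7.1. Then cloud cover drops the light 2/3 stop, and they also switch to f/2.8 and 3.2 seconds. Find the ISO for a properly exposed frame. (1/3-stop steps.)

ISO 64

Scene light: 2/3 stop darker.
Aperture: f/7.1 → f/6.3 → f/5.6 → f/5 → f/4.5 → f/4 → f/3.5 → f/3.2 → f/2.8 — 2 2/3 stops larger aperture (brighter).
Shutter speed: 1/4 → 0.3 → 0.4 → 0.5 → 0.6 → 0.8 → 1 → 1.3 → 1.6 → 2 → 2.5 → 3.2 — 3 2/3 stops longer (brighter).
Net so far: 5 2/3 stops brighter. ISO: 3200 → 2500 → 2000 → 1600 → 1250 → 1000 → 800 → 640 → 500 → 400 → 320 → 250 → 200 → 160 → 125 → 100 → 80 → 64.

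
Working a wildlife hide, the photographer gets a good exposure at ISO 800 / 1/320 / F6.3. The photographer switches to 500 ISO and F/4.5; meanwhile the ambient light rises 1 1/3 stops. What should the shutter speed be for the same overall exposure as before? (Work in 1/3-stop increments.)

1/1000s

Scene light: 1 1/3 stops brighter.
ISO: 800 → 640 → 500 — 2/3 stop dropped (darker).
Aperture: f/6.3 → f/5.6 → f/5 → f/4.5 — 1 stop larger aperture (brighter).
Net so far: 1 2/3 stops brighter. Shutter speed: 1/320 → 1/400 → 1/500 → 1/640 → 1/800 → 1/1000.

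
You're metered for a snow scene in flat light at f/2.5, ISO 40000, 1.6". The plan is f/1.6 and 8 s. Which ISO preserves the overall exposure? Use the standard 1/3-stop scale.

ISO 3200

Aperture: f/2.5 → f/2.2 → f/2 → f/1.8 → f/1.6 — 1 1/3 stops larger aperture (brighter).
Shutter speed: 1.6 → 2 → 2.5 → 3.2 → 4 → 5 → 6 → 8 — 2 1/3 stops slower (brighter).
Net change so far: 3 2/3 stops brighter. Offset with the ISO: 40000 → 32000 → 25600 → 20000 → 16000 → 12800 → 10000 → 8000 → 6400 → 5000 → 4000 → 3200.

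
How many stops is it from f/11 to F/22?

2 stops

f/11 → f/16 → f/22 — count the steps: 2 stops.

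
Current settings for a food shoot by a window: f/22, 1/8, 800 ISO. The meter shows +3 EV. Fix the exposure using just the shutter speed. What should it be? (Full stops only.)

1/60s

Overexposed by 3 stops → need 3 stops darker.
Shutter speed: 1/8 → 1/15 → 1/30 → 1/60.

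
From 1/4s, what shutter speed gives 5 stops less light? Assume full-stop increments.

1/125s

Shutter speed: 1/4 → 1/8 → 1/15 → 1/30 → 1/60 → 1/125 — 5 stops shorter (darker).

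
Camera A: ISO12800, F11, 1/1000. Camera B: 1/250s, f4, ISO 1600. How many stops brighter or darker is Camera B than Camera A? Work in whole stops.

2 stops brighter

Aperture: f/11 → f/8 → f/5.6 → f/4 — 3 stops larger aperture (brighter).
Shutter speed: 1/1000 → 1/500 → 1/250 — 2 stops longer (brighter).
ISO: 12800 → 6400 → 3200 → 1600 — 3 stops lower (darker).
Net: +3 +2 −3 = +2 stops.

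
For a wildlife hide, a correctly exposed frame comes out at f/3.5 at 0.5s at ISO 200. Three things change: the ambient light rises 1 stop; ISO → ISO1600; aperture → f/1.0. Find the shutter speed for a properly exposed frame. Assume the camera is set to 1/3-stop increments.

1/400s

Scene light: 1 stop brighter.
ISO: 200 → 250 → 320 → 400 → 500 → 640 → 800 → 1000 → 1250 → 1600 — 3 stops higher (brighter).
Aperture: f/3.5 → f/3.2 → f/2.8 → f/2.5 → f/2.2 → f/2 → f/1.8 → f/1.6 → f/1.4 → f/1.2 → f/1.1 → f/1.0 — 3 2/3 stops opened up (brighter).
Net so far: 7 2/3 stops brighter. Shutter speed: 0.5 → 0.4 → 0.3 → 1/4 → 1/5 → 1/6 → 1/8 → 1/10 → 1/13 → 1/15 → 1/20 → 1/25 → 1/30 → 1/40 → 1/50 → 1/60 → 1/80 → 1/100 → 1/125 → 1/160 → 1/200 → 1/250 → 1/320 → 1/400.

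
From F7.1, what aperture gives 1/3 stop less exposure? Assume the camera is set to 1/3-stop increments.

f/8

Aperture: f/7.1 → f/8 — 1/3 stop narrower (darker).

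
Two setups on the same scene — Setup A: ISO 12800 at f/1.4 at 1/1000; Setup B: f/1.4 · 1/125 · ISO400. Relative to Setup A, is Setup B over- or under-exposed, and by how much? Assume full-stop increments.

Aperture: unchanged.
Shutter speed: 1/1000 → 1/500 → 1/250 → 1/125 — 3 stops longer (brighter).
ISO: 12800 → 6400 → 3200 → 1600 → 800 → 400 — 5 stops dropped (darker).
Net: +3 −5 = −2 stops.

2 stops darker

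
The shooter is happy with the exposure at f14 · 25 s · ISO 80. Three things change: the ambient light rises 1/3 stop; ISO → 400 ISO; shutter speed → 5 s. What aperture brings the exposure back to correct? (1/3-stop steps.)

Scene light: 1/3 stop brighter.
ISO: 80 → 100 → 125 → 160 → 200 → 250 → 320 → 400 — 2 1/3 stops higher (brighter).
Shutter speed: 25 → 20 → 15 → 13 → 10 → 8 → 6 → 5 — 2 1/3 stops faster (darker).
Net so far: 1/3 stop brighter. Aperture: f/14 → f/16.

f/16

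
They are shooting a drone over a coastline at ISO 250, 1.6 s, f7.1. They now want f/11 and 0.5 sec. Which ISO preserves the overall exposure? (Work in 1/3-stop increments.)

ISO 2000

Aperture: f/7.1 → f/8 → f/9 → f/10 → f/11 — 1 1/3 stops narrower (darker).
Shutter speed: 1.6 → 1.3 → 1 → 0.8 → 0.6 → 0.5 — 1 2/3 stops faster (darker).
Net change so far: 3 stops darker. Offset with the ISO: 250 → 320 → 400 → 500 → 640 → 800 → 1000 → 1250 → 1600 → 2000.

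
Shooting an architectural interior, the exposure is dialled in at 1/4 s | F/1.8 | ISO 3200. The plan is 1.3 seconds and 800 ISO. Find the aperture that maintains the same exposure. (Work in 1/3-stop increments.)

f/2

Shutter speed: 1/4 → 0.3 → 0.4 → 0.5 → 0.6 → 0.8 → 1 → 1.3 — 2 1/3 stops longer (brighter).
ISO: 3200 → 2500 → 2000 → 1600 → 1250 → 1000 → 800 — 2 stops lower (darker).
Net change so far: 1/3 stop brighter. Offset with the aperture: f/1.8 → f/2.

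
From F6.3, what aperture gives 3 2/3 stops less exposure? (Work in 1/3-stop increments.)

Aperture: f/6.3 → f/7.1 → f/8 → f/9 → f/10 → f/11 → f/13 → f/14 → f/16 → f/18 → f/20 → f/22 — 3 2/3 stops smaller aperture (darker).

f/22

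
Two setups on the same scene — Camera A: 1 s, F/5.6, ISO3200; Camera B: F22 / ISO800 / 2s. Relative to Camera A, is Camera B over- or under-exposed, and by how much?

Aperture: f/5.6 → f/8 → f/11 → f/16 → f/22 — 4 stops narrower (darker).
Shutter speed: 1 → 2 — 1 stop longer (brighter).
ISO: 3200 → 1600 → 800 — 2 stops dropped (darker).
Net: −4 +1 −2 = −5 stops.

5 stops darker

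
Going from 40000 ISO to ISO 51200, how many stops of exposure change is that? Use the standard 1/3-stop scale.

40000 → 51200 — count the steps: 1 third-stops = 1/3 stop.

1/3 stop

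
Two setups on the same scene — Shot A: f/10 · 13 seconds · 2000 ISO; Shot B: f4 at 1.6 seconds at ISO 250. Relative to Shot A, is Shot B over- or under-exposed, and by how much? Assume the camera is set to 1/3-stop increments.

Aperture: f/10 → f/9 → f/8 → f/7.1 → f/6.3 → f/5.6 → f/5 → f/4.5 → f/4 — 2 2/3 stops wider (brighter).
Shutter speed: 13 → 10 → 8 → 6 → 5 → 4 → 3.2 → 2.5 → 2 → 1.6 — 3 stops faster (darker).
ISO: 2000 → 1600 → 1250 → 1000 → 800 → 640 → 500 → 400 → 320 → 250 — 3 stops dropped (darker).
Net: +2 2/3 −3 −3 = −3 1/3 stops.

3 1/3 stops darker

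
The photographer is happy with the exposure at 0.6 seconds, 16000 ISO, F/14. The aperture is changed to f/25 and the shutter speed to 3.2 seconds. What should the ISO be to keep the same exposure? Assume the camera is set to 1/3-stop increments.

ISO 10000

Aperture: f/14 → f/16 → f/18 → f/20 → f/22 → f/25 — 1 2/3 stops smaller aperture (darker).
Shutter speed: 0.6 → 0.8 → 1 → 1.3 → 1.6 → 2 → 2.5 → 3.2 — 2 1/3 stops longer (brighter).
Net change so far: 2/3 stop brighter. Offset with the ISO: 16000 → 12800 → 10000.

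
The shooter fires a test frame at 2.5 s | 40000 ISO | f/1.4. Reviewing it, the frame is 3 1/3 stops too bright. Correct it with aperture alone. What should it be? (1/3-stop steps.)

Overexposed by 3 1/3 stops → need 3 1/3 stops darker.
Aperture: f/1.4 → f/1.6 → f/1.8 → f/2 → f/2.2 → f/2.5 → f/2.8 → f/3.2 → f/3.5 → f/4 → f/4.5.

f/4.5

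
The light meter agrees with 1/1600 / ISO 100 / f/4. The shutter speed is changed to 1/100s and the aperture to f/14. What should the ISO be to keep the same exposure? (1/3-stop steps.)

Shutter speed: 1/1600 → 1/1250 → 1/1000 → 1/800 → 1/640 → 1/500 → 1/400 → 1/320 → 1/250 → 1/200 → 1/160 → 1/125 → 1/100 — 4 stops slower (brighter).
Aperture: f/4 → f/4.5 → f/5 → f/5.6 → f/6.3 → f/7.1 → f/8 → f/9 → f/10 → f/11 → f/13 → f/14 — 3 2/3 stops stopped down (darker).
Net change so far: 1/3 stop brighter. Offset with the ISO: 100 → 80.

ISO 80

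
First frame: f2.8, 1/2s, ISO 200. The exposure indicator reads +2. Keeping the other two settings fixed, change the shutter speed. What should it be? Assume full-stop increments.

Overexposed by 2 stops → need 2 stops darker.
Shutter speed: 1/2 → 1/4 → 1/8.

1/8s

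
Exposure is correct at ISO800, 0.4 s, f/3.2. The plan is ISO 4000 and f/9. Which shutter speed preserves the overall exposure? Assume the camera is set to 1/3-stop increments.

0.6 s

ISO: 800 → 1000 → 1250 → 1600 → 2000 → 2500 → 3200 → 4000 — 2 1/3 stops higher (brighter).
Aperture: f/3.2 → f/3.5 → f/4 → f/4.5 → f/5 → f/5.6 → f/6.3 → f/7.1 → f/8 → f/9 — 3 stops stopped down (darker).
Net change so far: 2/3 stop darker. Offset with the shutter speed: 0.4 → 0.5 → 0.6.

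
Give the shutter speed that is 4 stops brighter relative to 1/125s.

1/8s

Shutter speed: 1/125 → 1/60 → 1/30 → 1/15 → 1/8 — 4 stops slower (brighter).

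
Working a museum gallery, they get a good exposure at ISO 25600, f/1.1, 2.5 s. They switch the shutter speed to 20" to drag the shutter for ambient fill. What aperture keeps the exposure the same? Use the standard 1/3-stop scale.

Shutter speed: 2.5 → 3.2 → 4 → 5 → 6 → 8 → 10 → 13 → 15 → 20 — 3 stops longer (brighter).
Need 3 stops darker from the aperture: f/1.1 → f/1.2 → f/1.4 → f/1.6 → f/1.8 → f/2 → f/2.2 → f/2.5 → f/2.8 → f/3.2.

f/3.2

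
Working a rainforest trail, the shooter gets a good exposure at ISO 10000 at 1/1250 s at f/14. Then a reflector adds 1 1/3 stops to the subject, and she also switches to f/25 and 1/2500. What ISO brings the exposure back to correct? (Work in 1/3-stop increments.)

ISO 25600

Scene light: 1 1/3 stops brighter.
Aperture: f/14 → f/16 → f/18 → f/20 → f/22 → f/25 — 1 2/3 stops smaller aperture (darker).
Shutter speed: 1/1250 → 1/1600 → 1/2000 → 1/2500 — 1 stop shorter (darker).
Net so far: 1 1/3 stops darker. ISO: 10000 → 12800 → 16000 → 20000 → 25600.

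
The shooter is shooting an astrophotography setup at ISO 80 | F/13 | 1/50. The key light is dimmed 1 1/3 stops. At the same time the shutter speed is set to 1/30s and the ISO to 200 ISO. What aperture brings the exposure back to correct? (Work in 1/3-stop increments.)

f/16

Scene light: 1 1/3 stops darker.
Shutter speed: 1/50 → 1/40 → 1/30 — 2/3 stop longer (brighter).
ISO: 80 → 100 → 125 → 160 → 200 — 1 1/3 stops raised (brighter).
Net so far: 2/3 stop brighter. Aperture: f/13 → f/14 → f/16.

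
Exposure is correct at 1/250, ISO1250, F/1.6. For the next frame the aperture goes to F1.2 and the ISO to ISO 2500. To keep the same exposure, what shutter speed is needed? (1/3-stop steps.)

Aperture: f/1.6 → f/1.4 → f/1.2 — 2/3 stop opened up (brighter).
ISO: 1250 → 1600 → 2000 → 2500 — 1 stop higher (brighter).
Net change so far: 1 2/3 stops brighter. Offset with the shutter speed: 1/250 → 1/320 → 1/400 → 1/500 → 1/640 → 1/800.

1/800s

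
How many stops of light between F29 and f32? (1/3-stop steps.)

f/29 → f/32 — count the steps: 1 third-stops = 1/3 stop.

1/3 stop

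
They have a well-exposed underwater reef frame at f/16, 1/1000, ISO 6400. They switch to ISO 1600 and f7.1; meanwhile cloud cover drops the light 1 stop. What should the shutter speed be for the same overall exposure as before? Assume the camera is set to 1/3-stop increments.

Scene light: 1 stop darker.
ISO: 6400 → 5000 → 4000 → 3200 → 2500 → 2000 → 1600 — 2 stops lower (darker).
Aperture: f/16 → f/14 → f/13 → f/11 → f/10 → f/9 → f/8 → f/7.1 — 2 1/3 stops opened up (brighter).
Net so far: 2/3 stop darker. Shutter speed: 1/1000 → 1/800 → 1/640.

1/640s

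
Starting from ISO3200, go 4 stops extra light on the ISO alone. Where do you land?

ISO: 3200 → 6400 → 12800 → 25600 → 51200 — 4 stops raised (brighter).

ISO 51200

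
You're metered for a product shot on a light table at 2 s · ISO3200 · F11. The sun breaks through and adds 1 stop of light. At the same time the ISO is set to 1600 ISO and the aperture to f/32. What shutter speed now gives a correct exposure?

15 s

Scene light: 1 stop brighter.
ISO: 3200 → 1600 — 1 stop dropped (darker).
Aperture: f/11 → f/16 → f/22 → f/32 — 3 stops narrower (darker).
Net so far: 3 stops darker. Shutter speed: 2 → 4 → 8 → 15.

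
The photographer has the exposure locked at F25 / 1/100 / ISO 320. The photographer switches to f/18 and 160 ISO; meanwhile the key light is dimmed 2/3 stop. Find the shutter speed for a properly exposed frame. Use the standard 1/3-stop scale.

Scene light: 2/3 stop darker.
Aperture: f/25 → f/22 → f/20 → f/18 — 1 stop opened up (brighter).
ISO: 320 → 250 → 200 → 160 — 1 stop lower (darker).
Net so far: 2/3 stop darker. Shutter speed: 1/100 → 1/80 → 1/60.

1/60s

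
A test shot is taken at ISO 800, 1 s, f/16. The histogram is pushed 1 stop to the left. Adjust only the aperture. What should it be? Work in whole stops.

Underexposed by 1 stop → need 1 stop brighter.
Aperture: f/16 → f/11.

f/11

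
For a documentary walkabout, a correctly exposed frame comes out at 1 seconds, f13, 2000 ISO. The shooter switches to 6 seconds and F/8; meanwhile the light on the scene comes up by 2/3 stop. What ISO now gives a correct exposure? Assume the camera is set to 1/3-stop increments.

Scene light: 2/3 stop brighter.
Shutter speed: 1 → 1.3 → 1.6 → 2 → 2.5 → 3.2 → 4 → 5 → 6 — 2 2/3 stops longer (brighter).
Aperture: f/13 → f/11 → f/10 → f/9 → f/8 — 1 1/3 stops larger aperture (brighter).
Net so far: 4 2/3 stops brighter. ISO: 2000 → 1600 → 1250 → 1000 → 800 → 640 → 500 → 400 → 320 → 250 → 200 → 160 → 125 → 100 → 80.

ISO 80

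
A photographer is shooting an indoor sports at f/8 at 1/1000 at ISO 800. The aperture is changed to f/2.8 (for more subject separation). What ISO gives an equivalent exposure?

ISO 100

Aperture: f/8 → f/5.6 → f/4 → f/2.8 — 3 stops wider (brighter).
Need 3 stops darker from the ISO: 800 → 400 → 200 → 100.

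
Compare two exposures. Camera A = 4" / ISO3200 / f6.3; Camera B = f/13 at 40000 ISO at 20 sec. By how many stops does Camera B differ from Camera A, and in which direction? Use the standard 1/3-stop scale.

4 stops brighter

Aperture: f/6.3 → f/7.1 → f/8 → f/9 → f/10 → f/11 → f/13 — 2 stops smaller aperture (darker).
Shutter speed: 4 → 5 → 6 → 8 → 10 → 13 → 15 → 20 — 2 1/3 stops slower (brighter).
ISO: 3200 → 4000 → 5000 → 6400 → 8000 → 10000 → 12800 → 16000 → 20000 → 25600 → 32000 → 40000 — 3 2/3 stops raised (brighter).
Net: −2 +2 1/3 +3 2/3 = +4 stops.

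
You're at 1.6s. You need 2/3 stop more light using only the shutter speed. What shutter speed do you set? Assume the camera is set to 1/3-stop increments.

2.5 s

Shutter speed: 1.6 → 2 → 2.5 — 2/3 stop slower (brighter).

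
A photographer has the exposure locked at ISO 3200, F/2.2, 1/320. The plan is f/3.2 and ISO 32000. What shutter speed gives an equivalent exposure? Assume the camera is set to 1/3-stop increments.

Aperture: f/2.2 → f/2.5 → f/2.8 → f/3.2 — 1 stop narrower (darker).
ISO: 3200 → 4000 → 5000 → 6400 → 8000 → 10000 → 12800 → 16000 → 20000 → 25600 → 32000 — 3 1/3 stops higher (brighter).
Net change so far: 2 1/3 stops brighter. Offset with the shutter speed: 1/320 → 1/400 → 1/500 → 1/640 → 1/800 → 1/1000 → 1/1250 → 1/1600.

1/1600s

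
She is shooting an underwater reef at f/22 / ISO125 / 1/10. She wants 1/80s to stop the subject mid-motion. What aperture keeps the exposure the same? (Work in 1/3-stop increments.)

Shutter speed: 1/10 → 1/13 → 1/15 → 1/20 → 1/25 → 1/30 → 1/40 → 1/50 → 1/60 → 1/80 — 3 stops shorter (darker).
Need 3 stops brighter from the aperture: f/22 → f/20 → f/18 → f/16 → f/14 → f/13 → f/11 → f/10 → f/9 → f/8.

f/8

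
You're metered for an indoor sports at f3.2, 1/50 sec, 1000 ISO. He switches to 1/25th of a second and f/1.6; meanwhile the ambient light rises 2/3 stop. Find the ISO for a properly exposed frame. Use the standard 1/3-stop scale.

Scene light: 2/3 stop brighter.
Shutter speed: 1/50 → 1/40 → 1/30 → 1/25 — 1 stop longer (brighter).
Aperture: f/3.2 → f/2.8 → f/2.5 → f/2.2 → f/2 → f/1.8 → f/1.6 — 2 stops opened up (brighter).
Net so far: 3 2/3 stops brighter. ISO: 1000 → 800 → 640 → 500 → 400 → 320 → 250 → 200 → 160 → 125 → 100 → 80.

ISO 80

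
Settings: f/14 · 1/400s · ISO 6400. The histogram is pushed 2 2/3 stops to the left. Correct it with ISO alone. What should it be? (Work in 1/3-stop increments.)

ISO 40000

Underexposed by 2 2/3 stops → need 2 2/3 stops brighter.
ISO: 6400 → 8000 → 10000 → 12800 → 16000 → 20000 → 25600 → 32000 → 40000.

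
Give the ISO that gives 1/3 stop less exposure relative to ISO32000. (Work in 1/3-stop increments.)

ISO 25600

ISO: 32000 → 25600 — 1/3 stop dropped (darker).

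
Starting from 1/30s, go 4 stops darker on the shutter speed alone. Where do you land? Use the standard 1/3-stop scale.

1/500s

Shutter speed: 1/30 → 1/40 → 1/50 → 1/60 → 1/80 → 1/100 → 1/125 → 1/160 → 1/200 → 1/250 → 1/320 → 1/400 → 1/500 — 4 stops faster (darker).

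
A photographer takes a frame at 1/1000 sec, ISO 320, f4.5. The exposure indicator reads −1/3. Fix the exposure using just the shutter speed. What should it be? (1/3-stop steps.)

Underexposed by 1/3 stop → need 1/3 stop brighter.
Shutter speed: 1/1000 → 1/800.

1/800s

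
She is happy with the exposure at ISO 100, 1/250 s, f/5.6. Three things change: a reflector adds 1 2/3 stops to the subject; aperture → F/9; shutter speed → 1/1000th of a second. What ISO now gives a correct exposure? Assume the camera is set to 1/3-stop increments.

ISO 320

Scene light: 1 2/3 stops brighter.
Aperture: f/5.6 → f/6.3 → f/7.1 → f/8 → f/9 — 1 1/3 stops smaller aperture (darker).
Shutter speed: 1/250 → 1/320 → 1/400 → 1/500 → 1/640 → 1/800 → 1/1000 — 2 stops faster (darker).
Net so far: 1 2/3 stops darker. ISO: 100 → 125 → 160 → 200 → 250 → 320.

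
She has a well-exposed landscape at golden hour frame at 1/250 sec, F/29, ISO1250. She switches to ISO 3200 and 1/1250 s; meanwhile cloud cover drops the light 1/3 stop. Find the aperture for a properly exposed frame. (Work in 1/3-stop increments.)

f/18

Scene light: 1/3 stop darker.
ISO: 1250 → 1600 → 2000 → 2500 → 3200 — 1 1/3 stops raised (brighter).
Shutter speed: 1/250 → 1/320 → 1/400 → 1/500 → 1/640 → 1/800 → 1/1000 → 1/1250 — 2 1/3 stops faster (darker).
Net so far: 1 1/3 stops darker. Aperture: f/29 → f/25 → f/22 → f/20 → f/18.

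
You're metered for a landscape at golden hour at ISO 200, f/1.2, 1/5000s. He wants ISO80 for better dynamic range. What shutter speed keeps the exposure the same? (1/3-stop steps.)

1/2000s

ISO: 200 → 160 → 125 → 100 → 80 — 1 1/3 stops lower (darker).
Need 1 1/3 stops brighter from the shutter speed: 1/5000 → 1/4000 → 1/3200 → 1/2500 → 1/2000.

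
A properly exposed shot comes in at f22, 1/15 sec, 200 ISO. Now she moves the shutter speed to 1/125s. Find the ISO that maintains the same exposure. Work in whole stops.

ISO 1600

Shutter speed: 1/15 → 1/30 → 1/60 → 1/125 — 3 stops shorter (darker).
Need 3 stops brighter from the ISO: 200 → 400 → 800 → 1600.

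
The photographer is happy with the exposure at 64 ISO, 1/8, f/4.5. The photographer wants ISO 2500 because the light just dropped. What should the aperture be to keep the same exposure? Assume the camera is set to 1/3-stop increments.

f/29

ISO: 64 → 80 → 100 → 125 → 160 → 200 → 250 → 320 → 400 → 500 → 640 → 800 → 1000 → 1250 → 1600 → 2000 → 2500 — 5 1/3 stops raised (brighter).
Need 5 1/3 stops darker from the aperture: f/4.5 → f/5 → f/5.6 → f/6.3 → f/7.1 → f/8 → f/9 → f/10 → f/11 → f/13 → f/14 → f/16 → f/18 → f/20 → f/22 → f/25 → f/29.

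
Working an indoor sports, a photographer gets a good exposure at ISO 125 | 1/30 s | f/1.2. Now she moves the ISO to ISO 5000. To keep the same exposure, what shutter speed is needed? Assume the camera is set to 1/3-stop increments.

ISO: 125 → 160 → 200 → 250 → 320 → 400 → 500 → 640 → 800 → 1000 → 1250 → 1600 → 2000 → 2500 → 3200 → 4000 → 5000 — 5 1/3 stops higher (brighter).
Need 5 1/3 stops darker from the shutter speed: 1/30 → 1/40 → 1/50 → 1/60 → 1/80 → 1/100 → 1/125 → 1/160 → 1/200 → 1/250 → 1/320 → 1/400 → 1/500 → 1/640 → 1/800 → 1/1000 → 1/1250.

1/1250s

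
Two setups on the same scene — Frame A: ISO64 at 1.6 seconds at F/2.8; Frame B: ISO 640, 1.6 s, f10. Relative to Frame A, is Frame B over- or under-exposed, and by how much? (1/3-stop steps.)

Aperture: f/2.8 → f/3.2 → f/3.5 → f/4 → f/4.5 → f/5 → f/5.6 → f/6.3 → f/7.1 → f/8 → f/9 → f/10 — 3 2/3 stops stopped down (darker).
Shutter speed: unchanged.
ISO: 64 → 80 → 100 → 125 → 160 → 200 → 250 → 320 → 400 → 500 → 640 — 3 1/3 stops higher (brighter).
Net: −3 2/3 +3 1/3 = −1/3 stops.

1/3 stop darker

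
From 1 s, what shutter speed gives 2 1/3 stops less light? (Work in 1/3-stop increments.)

1/5s

Shutter speed: 1 → 0.8 → 0.6 → 0.5 → 0.4 → 0.3 → 1/4 → 1/5 — 2 1/3 stops shorter (darker).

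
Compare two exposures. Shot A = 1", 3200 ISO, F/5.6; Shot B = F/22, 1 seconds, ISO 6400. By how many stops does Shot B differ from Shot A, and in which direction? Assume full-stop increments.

3 stops darker

Aperture: f/5.6 → f/8 → f/11 → f/16 → f/22 — 4 stops smaller aperture (darker).
Shutter speed: unchanged.
ISO: 3200 → 6400 — 1 stop higher (brighter).
Net: −4 +1 = −3 stops.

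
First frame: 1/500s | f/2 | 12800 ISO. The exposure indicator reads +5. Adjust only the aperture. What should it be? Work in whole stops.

Overexposed by 5 stops → need 5 stops darker.
Aperture: f/2 → f/2.8 → f/4 → f/5.6 → f/8 → f/11.

f/11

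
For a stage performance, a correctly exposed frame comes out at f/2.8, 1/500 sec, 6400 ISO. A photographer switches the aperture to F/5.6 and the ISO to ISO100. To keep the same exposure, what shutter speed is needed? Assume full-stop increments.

Aperture: f/2.8 → f/4 → f/5.6 — 2 stops stopped down (darker).
ISO: 6400 → 3200 → 1600 → 800 → 400 → 200 → 100 — 6 stops dropped (darker).
Net change so far: 8 stops darker. Offset with the shutter speed: 1/500 → 1/250 → 1/125 → 1/60 → 1/30 → 1/15 → 1/8 → 1/4 → 1/2.

1/2s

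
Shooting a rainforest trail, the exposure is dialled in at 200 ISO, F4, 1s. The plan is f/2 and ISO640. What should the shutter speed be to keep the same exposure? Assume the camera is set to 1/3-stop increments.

1/13s

Aperture: f/4 → f/3.5 → f/3.2 → f/2.8 → f/2.5 → f/2.2 → f/2 — 2 stops opened up (brighter).
ISO: 200 → 250 → 320 → 400 → 500 → 640 — 1 2/3 stops raised (brighter).
Net change so far: 3 2/3 stops brighter. Offset with the shutter speed: 1 → 0.8 → 0.6 → 0.5 → 0.4 → 0.3 → 1/4 → 1/5 → 1/6 → 1/8 → 1/10 → 1/13.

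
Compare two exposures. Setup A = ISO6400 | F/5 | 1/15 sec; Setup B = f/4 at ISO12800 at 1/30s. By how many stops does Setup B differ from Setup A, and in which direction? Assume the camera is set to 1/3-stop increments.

2/3 stop brighter

Aperture: f/5 → f/4.5 → f/4 — 2/3 stop opened up (brighter).
Shutter speed: 1/15 → 1/20 → 1/25 → 1/30 — 1 stop shorter (darker).
ISO: 6400 → 8000 → 10000 → 12800 — 1 stop raised (brighter).
Net: +2/3 −1 +1 = +2/3 stops.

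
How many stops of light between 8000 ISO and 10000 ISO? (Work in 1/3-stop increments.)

1/3 stop

8000 → 10000 — count the steps: 1 third-stops = 1/3 stop.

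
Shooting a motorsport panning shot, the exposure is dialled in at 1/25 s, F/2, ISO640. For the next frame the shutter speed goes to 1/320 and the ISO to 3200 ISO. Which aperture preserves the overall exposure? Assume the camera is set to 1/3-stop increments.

f/1.2

Shutter speed: 1/25 → 1/30 → 1/40 → 1/50 → 1/60 → 1/80 → 1/100 → 1/125 → 1/160 → 1/200 → 1/250 → 1/320 — 3 2/3 stops faster (darker).
ISO: 640 → 800 → 1000 → 1250 → 1600 → 2000 → 2500 → 3200 — 2 1/3 stops raised (brighter).
Net change so far: 1 1/3 stops darker. Offset with the aperture: f/2 → f/1.8 → f/1.6 → f/1.4 → f/1.2.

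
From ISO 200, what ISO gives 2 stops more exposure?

ISO 800

ISO: 200 → 400 → 800 — 2 stops higher (brighter).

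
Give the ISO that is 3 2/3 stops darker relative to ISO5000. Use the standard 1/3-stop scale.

ISO 400

ISO: 5000 → 4000 → 3200 → 2500 → 2000 → 1600 → 1250 → 1000 → 800 → 640 → 500 → 400 — 3 2/3 stops lower (darker).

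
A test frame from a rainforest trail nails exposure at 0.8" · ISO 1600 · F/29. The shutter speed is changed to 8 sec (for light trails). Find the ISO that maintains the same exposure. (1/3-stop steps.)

ISO 160

Shutter speed: 0.8 → 1 → 1.3 → 1.6 → 2 → 2.5 → 3.2 → 4 → 5 → 6 → 8 — 3 1/3 stops longer (brighter).
Need 3 1/3 stops darker from the ISO: 1600 → 1250 → 1000 → 800 → 640 → 500 → 400 → 320 → 250 → 200 → 160.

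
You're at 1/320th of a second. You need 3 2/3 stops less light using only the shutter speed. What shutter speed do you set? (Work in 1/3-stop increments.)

1/4000s

Shutter speed: 1/320 → 1/400 → 1/500 → 1/640 → 1/800 → 1/1000 → 1/1250 → 1/1600 → 1/2000 → 1/2500 → 1/3200 → 1/4000 — 3 2/3 stops shorter (darker).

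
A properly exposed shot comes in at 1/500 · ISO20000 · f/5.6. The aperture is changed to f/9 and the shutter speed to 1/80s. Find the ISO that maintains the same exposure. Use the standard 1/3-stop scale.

ISO 8000

Aperture: f/5.6 → f/6.3 → f/7.1 → f/8 → f/9 — 1 1/3 stops smaller aperture (darker).
Shutter speed: 1/500 → 1/400 → 1/320 → 1/250 → 1/200 → 1/160 → 1/125 → 1/100 → 1/80 — 2 2/3 stops slower (brighter).
Net change so far: 1 1/3 stops brighter. Offset with the ISO: 20000 → 16000 → 12800 → 10000 → 8000.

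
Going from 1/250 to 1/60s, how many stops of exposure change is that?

1/250 → 1/125 → 1/60 — count the steps: 2 stops.

2 stops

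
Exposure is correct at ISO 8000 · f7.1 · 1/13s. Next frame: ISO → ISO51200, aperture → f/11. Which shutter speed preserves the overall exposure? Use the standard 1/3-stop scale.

ISO: 8000 → 10000 → 12800 → 16000 → 20000 → 25600 → 32000 → 40000 → 51200 — 2 2/3 stops raised (brighter).
Aperture: f/7.1 → f/8 → f/9 → f/10 → f/11 — 1 1/3 stops smaller aperture (darker).
Net change so far: 1 1/3 stops brighter. Offset with the shutter speed: 1/13 → 1/15 → 1/20 → 1/25 → 1/30.

1/30s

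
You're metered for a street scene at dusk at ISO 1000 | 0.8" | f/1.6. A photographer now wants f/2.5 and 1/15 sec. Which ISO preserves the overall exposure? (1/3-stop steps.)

Aperture: f/1.6 → f/1.8 → f/2 → f/2.2 → f/2.5 — 1 1/3 stops narrower (darker).
Shutter speed: 0.8 → 0.6 → 0.5 → 0.4 → 0.3 → 1/4 → 1/5 → 1/6 → 1/8 → 1/10 → 1/13 → 1/15 — 3 2/3 stops shorter (darker).
Net change so far: 5 stops darker. Offset with the ISO: 1000 → 1250 → 1600 → 2000 → 2500 → 3200 → 4000 → 5000 → 6400 → 8000 → 10000 → 12800 → 16000 → 20000 → 25600 → 32000.

ISO 32000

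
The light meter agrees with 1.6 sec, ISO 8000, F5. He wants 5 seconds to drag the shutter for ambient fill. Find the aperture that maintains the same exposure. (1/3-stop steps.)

Shutter speed: 1.6 → 2 → 2.5 → 3.2 → 4 → 5 — 1 2/3 stops longer (brighter).
Need 1 2/3 stops darker from the aperture: f/5 → f/5.6 → f/6.3 → f/7.1 → f/8 → f/9.

f/9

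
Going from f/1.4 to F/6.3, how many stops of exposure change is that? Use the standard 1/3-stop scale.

4 1/3 stops

f/1.4 → f/1.6 → f/1.8 → f/2 → f/2.2 → f/2.5 → f/2.8 → f/3.2 → f/3.5 → f/4 → f/4.5 → f/5 → f/5.6 → f/6.3 — count the steps: 13 third-stops = 4 1/3 stops.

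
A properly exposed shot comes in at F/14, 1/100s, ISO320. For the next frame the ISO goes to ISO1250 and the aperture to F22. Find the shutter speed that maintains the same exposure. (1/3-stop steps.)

1/160s

ISO: 320 → 400 → 500 → 640 → 800 → 1000 → 1250 — 2 stops higher (brighter).
Aperture: f/14 → f/16 → f/18 → f/20 → f/22 — 1 1/3 stops narrower (darker).
Net change so far: 2/3 stop brighter. Offset with the shutter speed: 1/100 → 1/125 → 1/160.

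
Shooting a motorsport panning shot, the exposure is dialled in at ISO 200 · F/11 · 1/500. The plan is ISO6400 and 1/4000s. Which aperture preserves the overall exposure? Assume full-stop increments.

ISO: 200 → 400 → 800 → 1600 → 3200 → 6400 — 5 stops raised (brighter).
Shutter speed: 1/500 → 1/1000 → 1/2000 → 1/4000 — 3 stops faster (darker).
Net change so far: 2 stops brighter. Offset with the aperture: f/11 → f/16 → f/22.

f/22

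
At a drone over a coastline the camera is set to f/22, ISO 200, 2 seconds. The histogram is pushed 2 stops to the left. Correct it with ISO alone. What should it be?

ISO 800

Underexposed by 2 stops → need 2 stops brighter.
ISO: 200 → 400 → 800.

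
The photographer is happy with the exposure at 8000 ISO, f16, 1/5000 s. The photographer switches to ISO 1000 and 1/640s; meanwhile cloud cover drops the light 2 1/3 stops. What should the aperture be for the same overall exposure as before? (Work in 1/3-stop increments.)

f/7.1

Scene light: 2 1/3 stops darker.
ISO: 8000 → 6400 → 5000 → 4000 → 3200 → 2500 → 2000 → 1600 → 1250 → 1000 — 3 stops lower (darker).
Shutter speed: 1/5000 → 1/4000 → 1/3200 → 1/2500 → 1/2000 → 1/1600 → 1/1250 → 1/1000 → 1/800 → 1/640 — 3 stops slower (brighter).
Net so far: 2 1/3 stops darker. Aperture: f/16 → f/14 → f/13 → f/11 → f/10 → f/9 → f/8 → f/7.1.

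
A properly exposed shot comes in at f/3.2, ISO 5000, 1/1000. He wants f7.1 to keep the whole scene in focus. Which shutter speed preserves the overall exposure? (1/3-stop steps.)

Aperture: f/3.2 → f/3.5 → f/4 → f/4.5 → f/5 → f/5.6 → f/6.3 → f/7.1 — 2 1/3 stops stopped down (darker).
Need 2 1/3 stops brighter from the shutter speed: 1/1000 → 1/800 → 1/640 → 1/500 → 1/400 → 1/320 → 1/250 → 1/200.

1/200s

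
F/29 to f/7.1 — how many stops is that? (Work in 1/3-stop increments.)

f/29 → f/25 → f/22 → f/20 → f/18 → f/16 → f/14 → f/13 → f/11 → f/10 → f/9 → f/8 → f/7.1 — count the steps: 12 third-stops = 4 stops.

4 stops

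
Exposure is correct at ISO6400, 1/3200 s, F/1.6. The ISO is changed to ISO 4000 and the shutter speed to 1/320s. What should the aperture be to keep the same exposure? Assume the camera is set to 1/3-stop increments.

ISO: 6400 → 5000 → 4000 — 2/3 stop lower (darker).
Shutter speed: 1/3200 → 1/2500 → 1/2000 → 1/1600 → 1/1250 → 1/1000 → 1/800 → 1/640 → 1/500 → 1/400 → 1/320 — 3 1/3 stops slower (brighter).
Net change so far: 2 2/3 stops brighter. Offset with the aperture: f/1.6 → f/1.8 → f/2 → f/2.2 → f/2.5 → f/2.8 → f/3.2 → f/3.5 → f/4.

f/4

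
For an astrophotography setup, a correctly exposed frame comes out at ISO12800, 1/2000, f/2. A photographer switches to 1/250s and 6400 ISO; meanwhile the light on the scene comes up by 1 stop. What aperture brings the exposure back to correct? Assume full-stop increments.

f/5.6

Scene light: 1 stop brighter.
Shutter speed: 1/2000 → 1/1000 → 1/500 → 1/250 — 3 stops slower (brighter).
ISO: 12800 → 6400 — 1 stop dropped (darker).
Net so far: 3 stops brighter. Aperture: f/2 → f/2.8 → f/4 → f/5.6.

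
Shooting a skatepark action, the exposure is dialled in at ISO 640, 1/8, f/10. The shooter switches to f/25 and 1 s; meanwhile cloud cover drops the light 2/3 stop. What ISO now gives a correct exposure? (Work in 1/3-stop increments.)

ISO 800

Scene light: 2/3 stop darker.
Aperture: f/10 → f/11 → f/13 → f/14 → f/16 → f/18 → f/20 → f/22 → f/25 — 2 2/3 stops smaller aperture (darker).
Shutter speed: 1/8 → 1/6 → 1/5 → 1/4 → 0.3 → 0.4 → 0.5 → 0.6 → 0.8 → 1 — 3 stops longer (brighter).
Net so far: 1/3 stop darker. ISO: 640 → 800.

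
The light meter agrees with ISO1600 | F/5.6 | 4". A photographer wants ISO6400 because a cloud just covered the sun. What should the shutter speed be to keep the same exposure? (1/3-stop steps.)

1 s

ISO: 1600 → 2000 → 2500 → 3200 → 4000 → 5000 → 6400 — 2 stops raised (brighter).
Need 2 stops darker from the shutter speed: 4 → 3.2 → 2.5 → 2 → 1.6 → 1.3 → 1.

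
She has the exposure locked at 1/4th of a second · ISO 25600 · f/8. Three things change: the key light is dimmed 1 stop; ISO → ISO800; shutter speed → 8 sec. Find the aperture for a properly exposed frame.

Scene light: 1 stop darker.
ISO: 25600 → 12800 → 6400 → 3200 → 1600 → 800 — 5 stops dropped (darker).
Shutter speed: 1/4 → 1/2 → 1 → 2 → 4 → 8 — 5 stops slower (brighter).
Net so far: 1 stop darker. Aperture: f/8 → f/5.6.

f/5.6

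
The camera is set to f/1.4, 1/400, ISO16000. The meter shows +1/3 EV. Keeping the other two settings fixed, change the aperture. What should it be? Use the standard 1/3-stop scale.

f/1.6

Overexposed by 1/3 stop → need 1/3 stop darker.
Aperture: f/1.4 → f/1.6.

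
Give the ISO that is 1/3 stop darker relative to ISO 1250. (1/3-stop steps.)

ISO: 1250 → 1000 — 1/3 stop lower (darker).

ISO 1000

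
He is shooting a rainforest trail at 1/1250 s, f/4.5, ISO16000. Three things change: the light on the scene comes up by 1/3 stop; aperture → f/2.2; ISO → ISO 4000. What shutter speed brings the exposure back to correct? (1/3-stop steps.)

Scene light: 1/3 stop brighter.
Aperture: f/4.5 → f/4 → f/3.5 → f/3.2 → f/2.8 → f/2.5 → f/2.2 — 2 stops wider (brighter).
ISO: 16000 → 12800 → 10000 → 8000 → 6400 → 5000 → 4000 — 2 stops lower (darker).
Net so far: 1/3 stop brighter. Shutter speed: 1/1250 → 1/1600.

1/1600s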